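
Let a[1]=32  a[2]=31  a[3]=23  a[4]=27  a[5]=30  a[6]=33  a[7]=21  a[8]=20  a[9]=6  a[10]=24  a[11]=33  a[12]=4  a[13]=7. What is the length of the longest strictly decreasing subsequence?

7

Negate each value so 'decreasing' becomes 'increasing', then run patience tails on the negated sequence:
-32 → extends → [-32]
-31 → extends → [-32, -31]
-23 → extends → [-32, -31, -23]
-27 → replaces -23 → [-32, -31, -27]
-30 → replaces -27 → [-32, -31, -30]
-33 → replaces -32 → [-33, -31, -30]
-21 → extends → [-33, -31, -30, -21]
-20 → extends → [-33, -31, -30, -21, -20]
-6 → extends → [-33, -31, -30, -21, -20, -6]
-24 → replaces -21 → [-33, -31, -30, -24, -20, -6]
-33 → already a tail → [-33, -31, -30, -24, -20, -6]
-4 → extends → [-33, -31, -30, -24, -20, -6, -4]
-7 → replaces -6 → [-33, -31, -30, -24, -20, -7, -4]
Seven tails, so the longest strictly decreasing subsequence of the original has length 7.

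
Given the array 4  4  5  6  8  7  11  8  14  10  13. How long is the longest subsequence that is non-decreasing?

8

Track the smallest tail for each achievable length (allowing ties):
4 → extends → [4]
4 → extends → [4, 4]
5 → extends → [4, 4, 5]
6 → extends → [4, 4, 5, 6]
8 → extends → [4, 4, 5, 6, 8]
7 → replaces 8 → [4, 4, 5, 6, 7]
11 → extends → [4, 4, 5, 6, 7, 11]
8 → replaces 11 → [4, 4, 5, 6, 7, 8]
14 → extends → [4, 4, 5, 6, 7, 8, 14]
10 → replaces 14 → [4, 4, 5, 6, 7, 8, 10]
13 → extends → [4, 4, 5, 6, 7, 8, 10, 13]
Eight tails, so the longest non-decreasing subsequence has length 8 (e.g. 4, 4, 5, 6, 8, 8, 10, 13).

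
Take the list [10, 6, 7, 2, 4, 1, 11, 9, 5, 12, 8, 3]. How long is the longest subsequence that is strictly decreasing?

Negate each value so 'decreasing' becomes 'increasing', then run patience tails on the negated sequence:
-10 → extends → [-10]
-6 → extends → [-10, -6]
-7 → replaces -6 → [-10, -7]
-2 → extends → [-10, -7, -2]
-4 → replaces -2 → [-10, -7, -4]
-1 → extends → [-10, -7, -4, -1]
-11 → replaces -10 → [-11, -7, -4, -1]
-9 → replaces -7 → [-11, -9, -4, -1]
-5 → replaces -4 → [-11, -9, -5, -1]
-12 → replaces -11 → [-12, -9, -5, -1]
-8 → replaces -5 → [-12, -9, -8, -1]
-3 → replaces -1 → [-12, -9, -8, -3]
Four tails, so the longest strictly decreasing subsequence of the original has length 4.

4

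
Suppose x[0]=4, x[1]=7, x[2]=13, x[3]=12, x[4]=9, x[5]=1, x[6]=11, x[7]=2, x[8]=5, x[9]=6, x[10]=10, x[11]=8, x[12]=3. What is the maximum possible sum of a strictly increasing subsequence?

Let S[i] be the best sum of a strictly increasing subsequence ending at i:
i:      0  1  2  3  4  5  6  7  8  9 10 11 12
x[i]:   4  7 13 12  9  1 11  2  5  6 10  8  3
S:      4 11 24 23 20  1 31  3  9 15 30 23  6
Maximum is 31 (e.g. 4 + 7 + 9 + 11).

31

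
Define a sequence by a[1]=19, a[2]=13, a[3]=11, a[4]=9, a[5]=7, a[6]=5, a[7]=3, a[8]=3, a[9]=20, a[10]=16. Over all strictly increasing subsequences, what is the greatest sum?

39

Let S[i] be the best sum of a strictly increasing subsequence ending at i:
i:      1  2  3  4  5  6  7  8  9 10
a[i]:  19 13 11  9  7  5  3  3 20 16
S:     19 13 11  9  7  5  3  3 39 29
Maximum is 39 (e.g. 19 + 20).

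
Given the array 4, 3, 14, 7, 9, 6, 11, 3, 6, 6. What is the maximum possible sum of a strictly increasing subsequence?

Let S[i] be the best sum of a strictly increasing subsequence ending at i:
i:      1  2  3  4  5  6  7  8  9 10
a[i]:   4  3 14  7  9  6 11  3  6  6
S:      4  3 18 11 20 10 31  3 10 10
Maximum is 31 (e.g. 4 + 7 + 9 + 11).

31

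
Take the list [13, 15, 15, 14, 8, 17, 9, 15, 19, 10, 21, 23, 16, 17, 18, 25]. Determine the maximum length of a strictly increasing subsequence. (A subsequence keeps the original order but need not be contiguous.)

7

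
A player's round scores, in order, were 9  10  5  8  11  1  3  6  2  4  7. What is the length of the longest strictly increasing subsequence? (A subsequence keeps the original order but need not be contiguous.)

Track the smallest tail for each achievable length (strict):
9 → extends → [9]
10 → extends → [9, 10]
5 → replaces 9 → [5, 10]
8 → replaces 10 → [5, 8]
11 → extends → [5, 8, 11]
1 → replaces 5 → [1, 8, 11]
3 → replaces 8 → [1, 3, 11]
6 → replaces 11 → [1, 3, 6]
2 → replaces 3 → [1, 2, 6]
4 → replaces 6 → [1, 2, 4]
7 → extends → [1, 2, 4, 7]
Four tails, so the longest strictly increasing subsequence has length 4 (e.g. 1, 3, 6, 7).

4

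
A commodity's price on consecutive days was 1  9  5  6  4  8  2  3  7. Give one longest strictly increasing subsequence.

Patience tails give the LIS length; then backtrack through the dp parents:
1 → extends → [1]
9 → extends → [1, 9]
5 → replaces 9 → [1, 5]
6 → extends → [1, 5, 6]
4 → replaces 5 → [1, 4, 6]
8 → extends → [1, 4, 6, 8]
2 → replaces 4 → [1, 2, 6, 8]
3 → replaces 6 → [1, 2, 3, 8]
7 → replaces 8 → [1, 2, 3, 7]
Length 4; one witness is 1, 5, 6, 8.

1, 5, 6, 8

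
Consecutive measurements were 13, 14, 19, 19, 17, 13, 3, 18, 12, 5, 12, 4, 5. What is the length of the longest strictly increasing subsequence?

Track the smallest tail for each achievable length (strict):
13 → extends → [13]
14 → extends → [13, 14]
19 → extends → [13, 14, 19]
19 → already a tail → [13, 14, 19]
17 → replaces 19 → [13, 14, 17]
13 → already a tail → [13, 14, 17]
3 → replaces 13 → [3, 14, 17]
18 → extends → [3, 14, 17, 18]
12 → replaces 14 → [3, 12, 17, 18]
5 → replaces 12 → [3, 5, 17, 18]
12 → replaces 17 → [3, 5, 12, 18]
4 → replaces 5 → [3, 4, 12, 18]
5 → replaces 12 → [3, 4, 5, 18]
Four tails, so the longest strictly increasing subsequence has length 4 (e.g. 13, 14, 17, 18).

4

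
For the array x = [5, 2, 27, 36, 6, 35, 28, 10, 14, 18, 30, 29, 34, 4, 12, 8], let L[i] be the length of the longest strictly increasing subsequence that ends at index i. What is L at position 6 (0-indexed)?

dp[i] = 1 + max{dp[j] : j<i, x[j]<x[i]} (or 1 if no such j):
i:      0  1  2  3  4  5  6  7  8  9 10 11 12 13 14 15
x[i]:   5  2 27 36  6 35 28 10 14 18 30 29 34  4 12  8
dp:     1  1  2  3  2  3  3  3  4  5  6  6  7  2  4  3
At index 6 the value is 3.

3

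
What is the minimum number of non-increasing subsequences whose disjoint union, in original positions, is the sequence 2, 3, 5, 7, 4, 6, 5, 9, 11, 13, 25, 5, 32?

The minimum number of non-increasing subsequences covering a sequence equals the length of its longest strictly increasing subsequence.
LIS length is 9 (e.g. 2, 3, 5, 7, 9, 11, 13, 25, 32), so 9 piles are needed.

9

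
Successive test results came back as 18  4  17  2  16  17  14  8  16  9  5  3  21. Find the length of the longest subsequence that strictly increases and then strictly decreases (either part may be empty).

7

inc[i] = longest strictly increasing subsequence ending at i; dec[i] = longest strictly decreasing subsequence starting at i:
i:      1  2  3  4  5  6  7  8  9 10 11 12 13
a[i]:  18  4 17  2 16 17 14  8 16  9  5  3 21
inc:    1  1  2  1  2  3  2  2  3  3  2  2  4
dec:    7  2  6  1  5  5  4  3  4  3  2  1  1
Best peak at i=1 (value 18): inc=1, dec=7, length 1+7−1 = 7.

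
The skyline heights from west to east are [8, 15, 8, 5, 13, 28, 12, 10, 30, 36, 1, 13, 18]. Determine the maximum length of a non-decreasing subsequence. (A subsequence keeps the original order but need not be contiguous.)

Track the smallest tail for each achievable length (allowing ties):
8 → extends → [8]
15 → extends → [8, 15]
8 → replaces 15 → [8, 8]
5 → replaces 8 → [5, 8]
13 → extends → [5, 8, 13]
28 → extends → [5, 8, 13, 28]
12 → replaces 13 → [5, 8, 12, 28]
10 → replaces 12 → [5, 8, 10, 28]
30 → extends → [5, 8, 10, 28, 30]
36 → extends → [5, 8, 10, 28, 30, 36]
1 → replaces 5 → [1, 8, 10, 28, 30, 36]
13 → replaces 28 → [1, 8, 10, 13, 30, 36]
18 → replaces 30 → [1, 8, 10, 13, 18, 36]
Six tails, so the longest non-decreasing subsequence has length 6 (e.g. 8, 8, 13, 28, 30, 36).

6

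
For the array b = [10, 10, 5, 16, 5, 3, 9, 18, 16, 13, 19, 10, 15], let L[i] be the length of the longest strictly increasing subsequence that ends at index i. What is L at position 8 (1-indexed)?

3

dp[i] = 1 + max{dp[j] : j<i, b[j]<b[i]} (or 1 if no such j):
i:      1  2  3  4  5  6  7  8  9 10 11 12 13
b[i]:  10 10  5 16  5  3  9 18 16 13 19 10 15
dp:     1  1  1  2  1  1  2  3  3  3  4  3  4
At index 8 the value is 3.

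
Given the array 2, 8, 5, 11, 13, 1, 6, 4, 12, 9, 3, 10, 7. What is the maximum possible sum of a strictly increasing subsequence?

34

Let S[i] be the best sum of a strictly increasing subsequence ending at i:
i:      1  2  3  4  5  6  7  8  9 10 11 12 13
a[i]:   2  8  5 11 13  1  6  4 12  9  3 10  7
S:      2 10  7 21 34  1 13  6 33 22  5 32 20
Maximum is 34 (e.g. 2 + 8 + 11 + 13).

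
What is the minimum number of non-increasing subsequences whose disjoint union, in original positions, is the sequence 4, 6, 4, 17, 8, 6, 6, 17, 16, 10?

Place each on the leftmost legal pile:
4 → new pile 1 (tops now [4])
6 → new pile 2 (tops now [4, 6])
4 → pile 1 (tops now [4, 6])
17 → new pile 3 (tops now [4, 6, 17])
8 → pile 3 (tops now [4, 6, 8])
6 → pile 2 (tops now [4, 6, 8])
6 → pile 2 (tops now [4, 6, 8])
17 → new pile 4 (tops now [4, 6, 8, 17])
16 → pile 4 (tops now [4, 6, 8, 16])
10 → pile 4 (tops now [4, 6, 8, 10])
Four piles.

4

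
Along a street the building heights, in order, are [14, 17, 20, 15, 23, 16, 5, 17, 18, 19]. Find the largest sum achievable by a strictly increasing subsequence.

99

Let S[i] be the best sum of a strictly increasing subsequence ending at i:
i:      1  2  3  4  5  6  7  8  9 10
a[i]:  14 17 20 15 23 16  5 17 18 19
S:     14 31 51 29 74 45  5 62 80 99
Maximum is 99 (e.g. 14 + 15 + 16 + 17 + 18 + 19).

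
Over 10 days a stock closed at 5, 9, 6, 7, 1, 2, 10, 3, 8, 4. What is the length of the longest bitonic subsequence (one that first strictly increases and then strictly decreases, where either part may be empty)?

6

inc[i] = longest strictly increasing subsequence ending at i; dec[i] = longest strictly decreasing subsequence starting at i:
i:      1  2  3  4  5  6  7  8  9 10
a[i]:   5  9  6  7  1  2 10  3  8  4
inc:    1  2  2  3  1  2  4  3  4  4
dec:    2  3  2  2  1  1  3  1  2  1
Best peak at i=7 (value 10): inc=4, dec=3, length 4+3−1 = 6.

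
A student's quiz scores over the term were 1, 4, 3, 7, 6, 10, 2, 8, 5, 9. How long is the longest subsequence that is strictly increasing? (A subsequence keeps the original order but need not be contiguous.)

Track the smallest tail for each achievable length (strict):
1 → extends → [1]
4 → extends → [1, 4]
3 → replaces 4 → [1, 3]
7 → extends → [1, 3, 7]
6 → replaces 7 → [1, 3, 6]
10 → extends → [1, 3, 6, 10]
2 → replaces 3 → [1, 2, 6, 10]
8 → replaces 10 → [1, 2, 6, 8]
5 → replaces 6 → [1, 2, 5, 8]
9 → extends → [1, 2, 5, 8, 9]
Five tails, so the longest strictly increasing subsequence has length 5 (e.g. 1, 4, 7, 8, 9).

5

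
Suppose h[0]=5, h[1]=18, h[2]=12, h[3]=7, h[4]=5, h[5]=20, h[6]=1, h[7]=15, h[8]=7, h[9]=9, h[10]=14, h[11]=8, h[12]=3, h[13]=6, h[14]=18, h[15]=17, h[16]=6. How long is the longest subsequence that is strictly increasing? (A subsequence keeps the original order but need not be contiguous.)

Track the smallest tail for each achievable length (strict):
5 → extends → [5]
18 → extends → [5, 18]
12 → replaces 18 → [5, 12]
7 → replaces 12 → [5, 7]
5 → already a tail → [5, 7]
20 → extends → [5, 7, 20]
1 → replaces 5 → [1, 7, 20]
15 → replaces 20 → [1, 7, 15]
7 → already a tail → [1, 7, 15]
9 → replaces 15 → [1, 7, 9]
14 → extends → [1, 7, 9, 14]
8 → replaces 9 → [1, 7, 8, 14]
3 → replaces 7 → [1, 3, 8, 14]
6 → replaces 8 → [1, 3, 6, 14]
18 → extends → [1, 3, 6, 14, 18]
17 → replaces 18 → [1, 3, 6, 14, 17]
6 → already a tail → [1, 3, 6, 14, 17]
Five tails, so the longest strictly increasing subsequence has length 5 (e.g. 5, 7, 9, 14, 18).

5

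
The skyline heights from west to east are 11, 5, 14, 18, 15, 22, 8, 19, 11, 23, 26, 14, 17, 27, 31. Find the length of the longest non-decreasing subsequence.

8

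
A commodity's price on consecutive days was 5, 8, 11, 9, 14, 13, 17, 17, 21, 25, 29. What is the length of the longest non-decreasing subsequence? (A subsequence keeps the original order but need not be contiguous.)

9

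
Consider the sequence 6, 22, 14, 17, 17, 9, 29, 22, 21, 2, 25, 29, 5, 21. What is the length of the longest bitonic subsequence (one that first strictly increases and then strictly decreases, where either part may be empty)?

7

inc[i] = longest strictly increasing subsequence ending at i; dec[i] = longest strictly decreasing subsequence starting at i:
i:      1  2  3  4  5  6  7  8  9 10 11 12 13 14
a[i]:   6 22 14 17 17  9 29 22 21  2 25 29  5 21
inc:    1  2  2  3  3  2  4  4  4  1  5  6  2  4
dec:    2  4  3  3  3  2  4  3  2  1  2  2  1  1
Best peak at i=7 (value 29): inc=4, dec=4, length 4+4−1 = 7.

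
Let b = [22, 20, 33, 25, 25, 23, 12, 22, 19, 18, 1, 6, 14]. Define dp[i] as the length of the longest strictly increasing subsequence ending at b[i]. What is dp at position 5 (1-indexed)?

dp[i] = 1 + max{dp[j] : j<i, b[j]<b[i]} (or 1 if no such j):
i:      1  2  3  4  5  6  7  8  9 10 11 12 13
b[i]:  22 20 33 25 25 23 12 22 19 18  1  6 14
dp:     1  1  2  2  2  2  1  2  2  2  1  2  3
At index 5 the value is 2.

2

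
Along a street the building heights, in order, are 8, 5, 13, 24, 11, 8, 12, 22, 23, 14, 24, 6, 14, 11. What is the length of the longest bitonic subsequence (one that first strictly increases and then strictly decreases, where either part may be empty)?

inc[i] = longest strictly increasing subsequence ending at i; dec[i] = longest strictly decreasing subsequence starting at i:
i:      1  2  3  4  5  6  7  8  9 10 11 12 13 14
a[i]:   8  5 13 24 11  8 12 22 23 14 24  6 14 11
inc:    1  1  2  3  2  2  3  4  5  4  6  2  4  3
dec:    2  1  4  4  3  2  2  3  3  2  3  1  2  1
Best peak at i=11 (value 24): inc=6, dec=3, length 6+3−1 = 8.

8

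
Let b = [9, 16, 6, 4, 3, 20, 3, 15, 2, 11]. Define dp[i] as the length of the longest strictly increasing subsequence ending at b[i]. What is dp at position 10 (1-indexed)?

2

dp[i] = 1 + max{dp[j] : j<i, b[j]<b[i]} (or 1 if no such j):
i:      1  2  3  4  5  6  7  8  9 10
b[i]:   9 16  6  4  3 20  3 15  2 11
dp:     1  2  1  1  1  3  1  2  1  2
At index 10 the value is 2.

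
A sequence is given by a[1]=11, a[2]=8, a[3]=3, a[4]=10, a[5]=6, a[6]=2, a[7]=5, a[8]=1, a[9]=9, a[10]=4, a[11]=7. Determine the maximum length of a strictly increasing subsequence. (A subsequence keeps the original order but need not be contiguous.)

3

Let dp[i] be the length of the longest such subsequence ending at index i:
i:      1  2  3  4  5  6  7  8  9 10 11
a[i]:  11  8  3 10  6  2  5  1  9  4  7
dp:     1  1  1  2  2  1  2  1  3  2  3
Maximum dp value is 3.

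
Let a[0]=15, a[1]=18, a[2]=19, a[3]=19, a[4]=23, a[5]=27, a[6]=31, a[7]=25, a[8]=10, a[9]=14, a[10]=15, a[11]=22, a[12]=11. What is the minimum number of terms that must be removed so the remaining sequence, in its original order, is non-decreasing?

Fewest deletions = n − (longest non-decreasing subsequence).
Patience tails:
15 → extends → [15]
18 → extends → [15, 18]
19 → extends → [15, 18, 19]
19 → extends → [15, 18, 19, 19]
23 → extends → [15, 18, 19, 19, 23]
27 → extends → [15, 18, 19, 19, 23, 27]
31 → extends → [15, 18, 19, 19, 23, 27, 31]
25 → replaces 27 → [15, 18, 19, 19, 23, 25, 31]
10 → replaces 15 → [10, 18, 19, 19, 23, 25, 31]
14 → replaces 18 → [10, 14, 19, 19, 23, 25, 31]
15 → replaces 19 → [10, 14, 15, 19, 23, 25, 31]
22 → replaces 23 → [10, 14, 15, 19, 22, 25, 31]
11 → replaces 14 → [10, 11, 15, 19, 22, 25, 31]
Longest non-decreasing subsequence has length 7, so deletions = 13 − 7 = 6.

6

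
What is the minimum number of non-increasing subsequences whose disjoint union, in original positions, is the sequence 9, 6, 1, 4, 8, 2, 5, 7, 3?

4

The minimum number of non-increasing subsequences covering a sequence equals the length of its longest strictly increasing subsequence.
LIS length is 4 (e.g. 1, 4, 5, 7), so 4 piles are needed.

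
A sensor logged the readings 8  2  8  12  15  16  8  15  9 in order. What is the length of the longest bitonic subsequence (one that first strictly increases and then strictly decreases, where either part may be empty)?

inc[i] = longest strictly increasing subsequence ending at i; dec[i] = longest strictly decreasing subsequence starting at i:
i:      1  2  3  4  5  6  7  8  9
a[i]:   8  2  8 12 15 16  8 15  9
inc:    1  1  2  3  4  5  2  4  3
dec:    2  1  1  2  2  3  1  2  1
Best peak at i=6 (value 16): inc=5, dec=3, length 5+3−1 = 7.

7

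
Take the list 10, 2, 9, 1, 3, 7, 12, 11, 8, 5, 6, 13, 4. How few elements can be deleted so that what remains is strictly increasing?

Fewest deletions = n − (longest strictly increasing subsequence).
Patience tails:
10 → extends → [10]
2 → replaces 10 → [2]
9 → extends → [2, 9]
1 → replaces 2 → [1, 9]
3 → replaces 9 → [1, 3]
7 → extends → [1, 3, 7]
12 → extends → [1, 3, 7, 12]
11 → replaces 12 → [1, 3, 7, 11]
8 → replaces 11 → [1, 3, 7, 8]
5 → replaces 7 → [1, 3, 5, 8]
6 → replaces 8 → [1, 3, 5, 6]
13 → extends → [1, 3, 5, 6, 13]
4 → replaces 5 → [1, 3, 4, 6, 13]
Longest strictly increasing subsequence has length 5, so deletions = 13 − 5 = 8.

8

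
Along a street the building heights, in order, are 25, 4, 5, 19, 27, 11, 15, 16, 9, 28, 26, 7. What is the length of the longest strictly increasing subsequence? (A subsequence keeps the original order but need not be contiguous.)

6

Track the smallest tail for each achievable length (strict):
25 → extends → [25]
4 → replaces 25 → [4]
5 → extends → [4, 5]
19 → extends → [4, 5, 19]
27 → extends → [4, 5, 19, 27]
11 → replaces 19 → [4, 5, 11, 27]
15 → replaces 27 → [4, 5, 11, 15]
16 → extends → [4, 5, 11, 15, 16]
9 → replaces 11 → [4, 5, 9, 15, 16]
28 → extends → [4, 5, 9, 15, 16, 28]
26 → replaces 28 → [4, 5, 9, 15, 16, 26]
7 → replaces 9 → [4, 5, 7, 15, 16, 26]
Six tails, so the longest strictly increasing subsequence has length 6 (e.g. 4, 5, 11, 15, 16, 28).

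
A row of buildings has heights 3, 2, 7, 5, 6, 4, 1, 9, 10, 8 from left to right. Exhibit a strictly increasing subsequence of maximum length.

Patience tails give the LIS length; then backtrack through the dp parents:
3 → extends → [3]
2 → replaces 3 → [2]
7 → extends → [2, 7]
5 → replaces 7 → [2, 5]
6 → extends → [2, 5, 6]
4 → replaces 5 → [2, 4, 6]
1 → replaces 2 → [1, 4, 6]
9 → extends → [1, 4, 6, 9]
10 → extends → [1, 4, 6, 9, 10]
8 → replaces 9 → [1, 4, 6, 8, 10]
Length 5; one witness is 3, 5, 6, 9, 10.

3, 5, 6, 9, 10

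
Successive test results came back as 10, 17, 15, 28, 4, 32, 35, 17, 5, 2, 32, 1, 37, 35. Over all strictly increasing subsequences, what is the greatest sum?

Let S[i] be the best sum of a strictly increasing subsequence ending at i:
i:       1   2   3   4   5   6   7   8   9  10  11  12  13  14
a[i]:   10  17  15  28   4  32  35  17   5   2  32   1  37  35
S:      10  27  25  55   4  87 122  42   9   2  87   1 159 122
Maximum is 159 (e.g. 10 + 17 + 28 + 32 + 35 + 37).

159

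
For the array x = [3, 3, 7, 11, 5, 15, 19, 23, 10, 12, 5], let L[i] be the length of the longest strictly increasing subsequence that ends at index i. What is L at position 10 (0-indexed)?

2

dp[i] = 1 + max{dp[j] : j<i, x[j]<x[i]} (or 1 if no such j):
i:      0  1  2  3  4  5  6  7  8  9 10
x[i]:   3  3  7 11  5 15 19 23 10 12  5
dp:     1  1  2  3  2  4  5  6  3  4  2
At index 10 the value is 2.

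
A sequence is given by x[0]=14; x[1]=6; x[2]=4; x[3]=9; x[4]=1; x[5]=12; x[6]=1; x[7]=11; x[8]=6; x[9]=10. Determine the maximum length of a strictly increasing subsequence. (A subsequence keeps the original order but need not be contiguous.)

Let dp[i] be the length of the longest such subsequence ending at index i:
i:      0  1  2  3  4  5  6  7  8  9
x[i]:  14  6  4  9  1 12  1 11  6 10
dp:     1  1  1  2  1  3  1  3  2  3
Maximum dp value is 3.

3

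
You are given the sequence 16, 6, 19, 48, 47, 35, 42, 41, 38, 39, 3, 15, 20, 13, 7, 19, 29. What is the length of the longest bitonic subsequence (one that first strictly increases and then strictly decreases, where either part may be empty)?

10

inc[i] = longest strictly increasing subsequence ending at i; dec[i] = longest strictly decreasing subsequence starting at i:
i:      1  2  3  4  5  6  7  8  9 10 11 12 13 14 15 16 17
a[i]:  16  6 19 48 47 35 42 41 38 39  3 15 20 13  7 19 29
inc:    1  1  2  3  3  3  4  4  4  5  1  2  3  2  2  3  4
dec:    4  2  4  8  7  4  6  5  4  4  1  3  3  2  1  1  1
Best peak at i=4 (value 48): inc=3, dec=8, length 3+8−1 = 10.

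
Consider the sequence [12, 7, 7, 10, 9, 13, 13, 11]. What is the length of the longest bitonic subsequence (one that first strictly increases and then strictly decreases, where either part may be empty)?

4

inc[i] = longest strictly increasing subsequence ending at i; dec[i] = longest strictly decreasing subsequence starting at i:
i:      1  2  3  4  5  6  7  8
a[i]:  12  7  7 10  9 13 13 11
inc:    1  1  1  2  2  3  3  3
dec:    3  1  1  2  1  2  2  1
Best peak at i=6 (value 13): inc=3, dec=2, length 3+2−1 = 4.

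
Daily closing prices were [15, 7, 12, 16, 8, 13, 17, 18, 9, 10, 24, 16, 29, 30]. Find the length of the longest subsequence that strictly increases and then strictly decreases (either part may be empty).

inc[i] = longest strictly increasing subsequence ending at i; dec[i] = longest strictly decreasing subsequence starting at i:
i:      1  2  3  4  5  6  7  8  9 10 11 12 13 14
a[i]:  15  7 12 16  8 13 17 18  9 10 24 16 29 30
inc:    1  1  2  3  2  3  4  5  3  4  6  5  7  8
dec:    3  1  2  3  1  2  2  2  1  1  2  1  1  1
Best peak at i=14 (value 30): inc=8, dec=1, length 8+1−1 = 8.

8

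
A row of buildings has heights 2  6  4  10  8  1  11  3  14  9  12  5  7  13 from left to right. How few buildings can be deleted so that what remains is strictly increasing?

Fewest deletions = n − (longest strictly increasing subsequence).
i:      1  2  3  4  5  6  7  8  9 10 11 12 13 14
a[i]:   2  6  4 10  8  1 11  3 14  9 12  5  7 13
dp:     1  2  2  3  3  1  4  2  5  4  5  3  4  6
max dp = 6, so deletions = 14 − 6 = 8.

8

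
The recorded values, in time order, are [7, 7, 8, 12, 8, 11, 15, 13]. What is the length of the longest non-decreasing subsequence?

Let dp[i] be the length of the longest such subsequence ending at index i:
i:      1  2  3  4  5  6  7  8
a[i]:   7  7  8 12  8 11 15 13
dp:     1  2  3  4  4  5  6  6
Maximum dp value is 6.

6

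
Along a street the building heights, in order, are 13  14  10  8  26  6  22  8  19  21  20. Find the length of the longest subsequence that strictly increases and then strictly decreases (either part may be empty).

6

inc[i] = longest strictly increasing subsequence ending at i; dec[i] = longest strictly decreasing subsequence starting at i:
i:      1  2  3  4  5  6  7  8  9 10 11
a[i]:  13 14 10  8 26  6 22  8 19 21 20
inc:    1  2  1  1  3  1  3  2  3  4  4
dec:    4  4  3  2  4  1  3  1  1  2  1
Best peak at i=5 (value 26): inc=3, dec=4, length 3+4−1 = 6.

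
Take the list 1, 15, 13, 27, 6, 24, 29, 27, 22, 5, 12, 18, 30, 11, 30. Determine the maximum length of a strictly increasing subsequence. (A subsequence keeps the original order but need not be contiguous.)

5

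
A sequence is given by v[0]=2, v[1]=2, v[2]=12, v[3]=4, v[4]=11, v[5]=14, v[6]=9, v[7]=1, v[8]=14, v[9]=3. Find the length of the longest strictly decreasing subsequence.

Negate each value so 'decreasing' becomes 'increasing', then run patience tails on the negated sequence:
-2 → extends → [-2]
-2 → already a tail → [-2]
-12 → replaces -2 → [-12]
-4 → extends → [-12, -4]
-11 → replaces -4 → [-12, -11]
-14 → replaces -12 → [-14, -11]
-9 → extends → [-14, -11, -9]
-1 → extends → [-14, -11, -9, -1]
-14 → already a tail → [-14, -11, -9, -1]
-3 → replaces -1 → [-14, -11, -9, -3]
Four tails, so the longest strictly decreasing subsequence of the original has length 4.

4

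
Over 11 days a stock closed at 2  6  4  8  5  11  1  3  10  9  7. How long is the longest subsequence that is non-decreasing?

Track the smallest tail for each achievable length (allowing ties):
2 → extends → [2]
6 → extends → [2, 6]
4 → replaces 6 → [2, 4]
8 → extends → [2, 4, 8]
5 → replaces 8 → [2, 4, 5]
11 → extends → [2, 4, 5, 11]
1 → replaces 2 → [1, 4, 5, 11]
3 → replaces 4 → [1, 3, 5, 11]
10 → replaces 11 → [1, 3, 5, 10]
9 → replaces 10 → [1, 3, 5, 9]
7 → replaces 9 → [1, 3, 5, 7]
Four tails, so the longest non-decreasing subsequence has length 4 (e.g. 2, 6, 8, 11).

4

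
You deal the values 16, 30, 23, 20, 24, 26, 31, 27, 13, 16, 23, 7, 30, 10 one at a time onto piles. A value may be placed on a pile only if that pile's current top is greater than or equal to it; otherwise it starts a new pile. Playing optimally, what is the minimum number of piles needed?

The minimum number of non-increasing subsequences covering a sequence equals the length of its longest strictly increasing subsequence.
LIS length is 6 (e.g. 16, 23, 24, 26, 27, 30), so 6 piles are needed.

6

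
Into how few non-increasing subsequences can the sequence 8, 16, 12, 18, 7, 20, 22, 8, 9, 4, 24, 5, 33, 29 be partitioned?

The minimum number of non-increasing subsequences covering a sequence equals the length of its longest strictly increasing subsequence.
LIS length is 7 (e.g. 8, 16, 18, 20, 22, 24, 33), so 7 piles are needed.

7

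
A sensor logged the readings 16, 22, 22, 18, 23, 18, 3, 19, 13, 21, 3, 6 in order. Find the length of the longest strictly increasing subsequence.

Let dp[i] be the length of the longest such subsequence ending at index i:
i:      1  2  3  4  5  6  7  8  9 10 11 12
a[i]:  16 22 22 18 23 18  3 19 13 21  3  6
dp:     1  2  2  2  3  2  1  3  2  4  1  2
Maximum dp value is 4.

4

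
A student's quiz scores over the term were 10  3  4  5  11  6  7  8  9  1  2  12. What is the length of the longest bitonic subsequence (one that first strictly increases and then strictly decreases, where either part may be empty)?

8

inc[i] = longest strictly increasing subsequence ending at i; dec[i] = longest strictly decreasing subsequence starting at i:
i:      1  2  3  4  5  6  7  8  9 10 11 12
a[i]:  10  3  4  5 11  6  7  8  9  1  2 12
inc:    1  1  2  3  4  4  5  6  7  1  2  8
dec:    3  2  2  2  3  2  2  2  2  1  1  1
Best peak at i=9 (value 9): inc=7, dec=2, length 7+2−1 = 8.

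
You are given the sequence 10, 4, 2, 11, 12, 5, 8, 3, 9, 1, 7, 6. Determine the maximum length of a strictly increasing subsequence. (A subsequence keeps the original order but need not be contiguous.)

4

Track the smallest tail for each achievable length (strict):
10 → extends → [10]
4 → replaces 10 → [4]
2 → replaces 4 → [2]
11 → extends → [2, 11]
12 → extends → [2, 11, 12]
5 → replaces 11 → [2, 5, 12]
8 → replaces 12 → [2, 5, 8]
3 → replaces 5 → [2, 3, 8]
9 → extends → [2, 3, 8, 9]
1 → replaces 2 → [1, 3, 8, 9]
7 → replaces 8 → [1, 3, 7, 9]
6 → replaces 7 → [1, 3, 6, 9]
Four tails, so the longest strictly increasing subsequence has length 4 (e.g. 4, 5, 8, 9).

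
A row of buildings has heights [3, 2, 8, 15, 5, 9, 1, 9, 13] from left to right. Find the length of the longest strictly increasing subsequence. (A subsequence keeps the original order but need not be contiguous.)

Let dp[i] be the length of the longest such subsequence ending at index i:
i:      1  2  3  4  5  6  7  8  9
a[i]:   3  2  8 15  5  9  1  9 13
dp:     1  1  2  3  2  3  1  3  4
Maximum dp value is 4.

4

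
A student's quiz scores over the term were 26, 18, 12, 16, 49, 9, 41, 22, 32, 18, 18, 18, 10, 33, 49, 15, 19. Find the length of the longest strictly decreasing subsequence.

5

Let dp[i] be the longest strictly decreasing subsequence ending at i:
i:      1  2  3  4  5  6  7  8  9 10 11 12 13 14 15 16 17
a[i]:  26 18 12 16 49  9 41 22 32 18 18 18 10 33 49 15 19
dp:     1  2  3  3  1  4  2  3  3  4  4  4  5  3  1  5  4
Maximum is 5.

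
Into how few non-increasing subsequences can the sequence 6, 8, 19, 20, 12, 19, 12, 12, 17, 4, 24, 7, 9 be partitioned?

5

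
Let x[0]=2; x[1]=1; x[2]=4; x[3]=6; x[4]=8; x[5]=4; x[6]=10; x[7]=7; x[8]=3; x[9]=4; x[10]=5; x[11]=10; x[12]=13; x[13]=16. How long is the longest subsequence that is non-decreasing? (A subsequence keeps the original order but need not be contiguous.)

Track the smallest tail for each achievable length (allowing ties):
2 → extends → [2]
1 → replaces 2 → [1]
4 → extends → [1, 4]
6 → extends → [1, 4, 6]
8 → extends → [1, 4, 6, 8]
4 → replaces 6 → [1, 4, 4, 8]
10 → extends → [1, 4, 4, 8, 10]
7 → replaces 8 → [1, 4, 4, 7, 10]
3 → replaces 4 → [1, 3, 4, 7, 10]
4 → replaces 7 → [1, 3, 4, 4, 10]
5 → replaces 10 → [1, 3, 4, 4, 5]
10 → extends → [1, 3, 4, 4, 5, 10]
13 → extends → [1, 3, 4, 4, 5, 10, 13]
16 → extends → [1, 3, 4, 4, 5, 10, 13, 16]
Eight tails, so the longest non-decreasing subsequence has length 8 (e.g. 2, 4, 6, 8, 10, 10, 13, 16).

8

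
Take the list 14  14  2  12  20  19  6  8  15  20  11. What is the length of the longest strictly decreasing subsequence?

Negate each value so 'decreasing' becomes 'increasing', then run patience tails on the negated sequence:
-14 → extends → [-14]
-14 → already a tail → [-14]
-2 → extends → [-14, -2]
-12 → replaces -2 → [-14, -12]
-20 → replaces -14 → [-20, -12]
-19 → replaces -12 → [-20, -19]
-6 → extends → [-20, -19, -6]
-8 → replaces -6 → [-20, -19, -8]
-15 → replaces -8 → [-20, -19, -15]
-20 → already a tail → [-20, -19, -15]
-11 → extends → [-20, -19, -15, -11]
Four tails, so the longest strictly decreasing subsequence of the original has length 4.

4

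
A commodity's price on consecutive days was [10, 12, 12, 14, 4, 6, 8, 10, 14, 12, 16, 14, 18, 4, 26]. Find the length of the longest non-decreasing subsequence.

Let dp[i] be the length of the longest such subsequence ending at index i:
i:      1  2  3  4  5  6  7  8  9 10 11 12 13 14 15
a[i]:  10 12 12 14  4  6  8 10 14 12 16 14 18  4 26
dp:     1  2  3  4  1  2  3  4  5  5  6  6  7  2  8
Maximum dp value is 8.

8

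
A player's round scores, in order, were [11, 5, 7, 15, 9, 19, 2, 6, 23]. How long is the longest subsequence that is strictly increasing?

Track the smallest tail for each achievable length (strict):
11 → extends → [11]
5 → replaces 11 → [5]
7 → extends → [5, 7]
15 → extends → [5, 7, 15]
9 → replaces 15 → [5, 7, 9]
19 → extends → [5, 7, 9, 19]
2 → replaces 5 → [2, 7, 9, 19]
6 → replaces 7 → [2, 6, 9, 19]
23 → extends → [2, 6, 9, 19, 23]
Five tails, so the longest strictly increasing subsequence has length 5 (e.g. 5, 7, 15, 19, 23).

5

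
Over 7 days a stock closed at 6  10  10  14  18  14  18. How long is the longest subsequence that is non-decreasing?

6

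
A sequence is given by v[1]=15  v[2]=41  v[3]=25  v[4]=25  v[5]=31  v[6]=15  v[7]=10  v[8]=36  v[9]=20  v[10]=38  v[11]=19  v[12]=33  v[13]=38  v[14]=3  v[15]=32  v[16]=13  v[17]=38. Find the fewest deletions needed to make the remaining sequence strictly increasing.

12

Fewest deletions = n − (longest strictly increasing subsequence).
Patience tails:
15 → extends → [15]
41 → extends → [15, 41]
25 → replaces 41 → [15, 25]
25 → already a tail → [15, 25]
31 → extends → [15, 25, 31]
15 → already a tail → [15, 25, 31]
10 → replaces 15 → [10, 25, 31]
36 → extends → [10, 25, 31, 36]
20 → replaces 25 → [10, 20, 31, 36]
38 → extends → [10, 20, 31, 36, 38]
19 → replaces 20 → [10, 19, 31, 36, 38]
33 → replaces 36 → [10, 19, 31, 33, 38]
38 → already a tail → [10, 19, 31, 33, 38]
3 → replaces 10 → [3, 19, 31, 33, 38]
32 → replaces 33 → [3, 19, 31, 32, 38]
13 → replaces 19 → [3, 13, 31, 32, 38]
38 → already a tail → [3, 13, 31, 32, 38]
Longest strictly increasing subsequence has length 5, so deletions = 17 − 5 = 12.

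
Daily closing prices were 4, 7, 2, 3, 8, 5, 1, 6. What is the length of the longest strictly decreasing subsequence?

3

Negate each value so 'decreasing' becomes 'increasing', then run patience tails on the negated sequence:
-4 → extends → [-4]
-7 → replaces -4 → [-7]
-2 → extends → [-7, -2]
-3 → replaces -2 → [-7, -3]
-8 → replaces -7 → [-8, -3]
-5 → replaces -3 → [-8, -5]
-1 → extends → [-8, -5, -1]
-6 → replaces -5 → [-8, -6, -1]
Three tails, so the longest strictly decreasing subsequence of the original has length 3.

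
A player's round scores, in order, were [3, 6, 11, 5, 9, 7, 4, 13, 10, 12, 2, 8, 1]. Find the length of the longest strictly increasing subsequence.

Let dp[i] be the length of the longest such subsequence ending at index i:
i:      1  2  3  4  5  6  7  8  9 10 11 12 13
a[i]:   3  6 11  5  9  7  4 13 10 12  2  8  1
dp:     1  2  3  2  3  3  2  4  4  5  1  4  1
Maximum dp value is 5.

5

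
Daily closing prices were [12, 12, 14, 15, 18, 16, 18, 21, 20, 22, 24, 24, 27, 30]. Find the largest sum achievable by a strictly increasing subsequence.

199

Let S[i] be the best sum of a strictly increasing subsequence ending at i:
i:       1   2   3   4   5   6   7   8   9  10  11  12  13  14
a[i]:   12  12  14  15  18  16  18  21  20  22  24  24  27  30
S:      12  12  26  41  59  57  75  96  95 118 142 142 169 199
Maximum is 199 (e.g. 12 + 14 + 15 + 16 + 18 + 21 + 22 + 24 + 27 + 30).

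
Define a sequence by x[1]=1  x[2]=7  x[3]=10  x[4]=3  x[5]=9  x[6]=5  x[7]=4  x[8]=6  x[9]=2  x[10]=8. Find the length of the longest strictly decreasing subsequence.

5

Negate each value so 'decreasing' becomes 'increasing', then run patience tails on the negated sequence:
-1 → extends → [-1]
-7 → replaces -1 → [-7]
-10 → replaces -7 → [-10]
-3 → extends → [-10, -3]
-9 → replaces -3 → [-10, -9]
-5 → extends → [-10, -9, -5]
-4 → extends → [-10, -9, -5, -4]
-6 → replaces -5 → [-10, -9, -6, -4]
-2 → extends → [-10, -9, -6, -4, -2]
-8 → replaces -6 → [-10, -9, -8, -4, -2]
Five tails, so the longest strictly decreasing subsequence of the original has length 5.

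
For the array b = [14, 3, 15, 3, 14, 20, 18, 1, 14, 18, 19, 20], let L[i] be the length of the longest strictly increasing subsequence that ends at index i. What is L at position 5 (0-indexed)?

dp[i] = 1 + max{dp[j] : j<i, b[j]<b[i]} (or 1 if no such j):
i:      0  1  2  3  4  5  6  7  8  9 10 11
b[i]:  14  3 15  3 14 20 18  1 14 18 19 20
dp:     1  1  2  1  2  3  3  1  2  3  4  5
At index 5 the value is 3.

3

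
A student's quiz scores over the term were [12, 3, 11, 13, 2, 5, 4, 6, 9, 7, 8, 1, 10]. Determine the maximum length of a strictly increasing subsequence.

6

Track the smallest tail for each achievable length (strict):
12 → extends → [12]
3 → replaces 12 → [3]
11 → extends → [3, 11]
13 → extends → [3, 11, 13]
2 → replaces 3 → [2, 11, 13]
5 → replaces 11 → [2, 5, 13]
4 → replaces 5 → [2, 4, 13]
6 → replaces 13 → [2, 4, 6]
9 → extends → [2, 4, 6, 9]
7 → replaces 9 → [2, 4, 6, 7]
8 → extends → [2, 4, 6, 7, 8]
1 → replaces 2 → [1, 4, 6, 7, 8]
10 → extends → [1, 4, 6, 7, 8, 10]
Six tails, so the longest strictly increasing subsequence has length 6 (e.g. 3, 5, 6, 7, 8, 10).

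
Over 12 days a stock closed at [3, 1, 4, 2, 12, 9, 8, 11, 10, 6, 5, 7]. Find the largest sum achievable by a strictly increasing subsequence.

27

Let S[i] be the best sum of a strictly increasing subsequence ending at i:
i:      1  2  3  4  5  6  7  8  9 10 11 12
a[i]:   3  1  4  2 12  9  8 11 10  6  5  7
S:      3  1  7  3 19 16 15 27 26 13 12 20
Maximum is 27 (e.g. 3 + 4 + 9 + 11).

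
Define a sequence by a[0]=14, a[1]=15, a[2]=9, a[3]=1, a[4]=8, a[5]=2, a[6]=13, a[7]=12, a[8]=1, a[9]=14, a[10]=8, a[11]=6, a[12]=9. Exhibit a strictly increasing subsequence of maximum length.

Patience tails give the LIS length; then backtrack through the dp parents:
14 → extends → [14]
15 → extends → [14, 15]
9 → replaces 14 → [9, 15]
1 → replaces 9 → [1, 15]
8 → replaces 15 → [1, 8]
2 → replaces 8 → [1, 2]
13 → extends → [1, 2, 13]
12 → replaces 13 → [1, 2, 12]
1 → already a tail → [1, 2, 12]
14 → extends → [1, 2, 12, 14]
8 → replaces 12 → [1, 2, 8, 14]
6 → replaces 8 → [1, 2, 6, 14]
9 → replaces 14 → [1, 2, 6, 9]
Length 4; one witness is 1, 8, 13, 14.

1, 8, 13, 14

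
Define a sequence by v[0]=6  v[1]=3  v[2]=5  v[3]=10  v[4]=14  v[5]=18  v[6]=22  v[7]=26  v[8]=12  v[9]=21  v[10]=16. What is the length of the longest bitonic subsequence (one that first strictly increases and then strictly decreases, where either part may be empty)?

inc[i] = longest strictly increasing subsequence ending at i; dec[i] = longest strictly decreasing subsequence starting at i:
i:      0  1  2  3  4  5  6  7  8  9 10
v[i]:   6  3  5 10 14 18 22 26 12 21 16
inc:    1  1  2  3  4  5  6  7  4  6  5
dec:    2  1  1  1  2  2  3  3  1  2  1
Best peak at i=7 (value 26): inc=7, dec=3, length 7+3−1 = 9.

9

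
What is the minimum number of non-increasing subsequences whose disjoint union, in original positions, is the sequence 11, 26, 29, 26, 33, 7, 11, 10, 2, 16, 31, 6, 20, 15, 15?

4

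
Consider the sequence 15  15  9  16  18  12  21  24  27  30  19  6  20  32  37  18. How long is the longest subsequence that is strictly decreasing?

Negate each value so 'decreasing' becomes 'increasing', then run patience tails on the negated sequence:
-15 → extends → [-15]
-15 → already a tail → [-15]
-9 → extends → [-15, -9]
-16 → replaces -15 → [-16, -9]
-18 → replaces -16 → [-18, -9]
-12 → replaces -9 → [-18, -12]
-21 → replaces -18 → [-21, -12]
-24 → replaces -21 → [-24, -12]
-27 → replaces -24 → [-27, -12]
-30 → replaces -27 → [-30, -12]
-19 → replaces -12 → [-30, -19]
-6 → extends → [-30, -19, -6]
-20 → replaces -19 → [-30, -20, -6]
-32 → replaces -30 → [-32, -20, -6]
-37 → replaces -32 → [-37, -20, -6]
-18 → replaces -6 → [-37, -20, -18]
Three tails, so the longest strictly decreasing subsequence of the original has length 3.

3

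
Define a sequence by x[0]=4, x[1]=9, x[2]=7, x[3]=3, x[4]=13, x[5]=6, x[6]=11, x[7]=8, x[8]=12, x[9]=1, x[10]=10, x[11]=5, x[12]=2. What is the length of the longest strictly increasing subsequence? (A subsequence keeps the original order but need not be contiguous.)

Track the smallest tail for each achievable length (strict):
4 → extends → [4]
9 → extends → [4, 9]
7 → replaces 9 → [4, 7]
3 → replaces 4 → [3, 7]
13 → extends → [3, 7, 13]
6 → replaces 7 → [3, 6, 13]
11 → replaces 13 → [3, 6, 11]
8 → replaces 11 → [3, 6, 8]
12 → extends → [3, 6, 8, 12]
1 → replaces 3 → [1, 6, 8, 12]
10 → replaces 12 → [1, 6, 8, 10]
5 → replaces 6 → [1, 5, 8, 10]
2 → replaces 5 → [1, 2, 8, 10]
Four tails, so the longest strictly increasing subsequence has length 4 (e.g. 4, 9, 11, 12).

4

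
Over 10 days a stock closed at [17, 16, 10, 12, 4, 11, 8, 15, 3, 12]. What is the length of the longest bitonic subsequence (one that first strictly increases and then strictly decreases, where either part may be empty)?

6

inc[i] = longest strictly increasing subsequence ending at i; dec[i] = longest strictly decreasing subsequence starting at i:
i:      1  2  3  4  5  6  7  8  9 10
a[i]:  17 16 10 12  4 11  8 15  3 12
inc:    1  1  1  2  1  2  2  3  1  3
dec:    6  5  3  4  2  3  2  2  1  1
Best peak at i=1 (value 17): inc=1, dec=6, length 1+6−1 = 6.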